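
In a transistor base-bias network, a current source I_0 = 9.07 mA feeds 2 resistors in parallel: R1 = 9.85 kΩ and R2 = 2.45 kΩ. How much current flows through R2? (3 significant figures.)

Two-branch current divider: I_k = I_0 · R_other/(R_1 + R_2).
So I = 9.07 × 9.85/12.30 = 7.263 mA.

I ≈ 7.26 mA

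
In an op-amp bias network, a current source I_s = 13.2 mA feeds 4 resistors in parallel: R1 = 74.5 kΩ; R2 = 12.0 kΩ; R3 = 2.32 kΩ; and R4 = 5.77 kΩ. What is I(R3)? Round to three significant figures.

Total conductance ΣG = 1/74.5 + 1/12.0 + 1/2.32 + 1/5.77 = 0.7011 (units of 1/kΩ).
Current divider: I(R3) = I_s · G_k/ΣG = 13.2 × (0.4310/0.7011) = 13.2 × 0.6148 = 8.115 mA.

I ≈ 8.12 mA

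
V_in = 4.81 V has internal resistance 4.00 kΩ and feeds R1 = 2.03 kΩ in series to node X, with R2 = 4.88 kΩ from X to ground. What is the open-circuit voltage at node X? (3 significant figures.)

R1' = 4.00 + 2.03 = 6.030 kΩ (source resistance + R1).
With X open, the divider is unloaded: V_th = 4.81 × 4.88/10.91 = 2.151 V.

V_th ≈ 2.15 V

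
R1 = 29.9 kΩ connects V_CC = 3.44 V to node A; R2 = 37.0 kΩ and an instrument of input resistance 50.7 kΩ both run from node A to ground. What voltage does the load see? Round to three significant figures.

V_out ≈ 1.43 V

The load sits in parallel with R2, giving an effective lower resistance R2' = R2·R_L/(R2+R_L) = 21.39 kΩ.
Then V_out = V_CC · R2'/(R1 + R2') = 3.44 × 21.39/51.29 = 1.435 V.
(Unloaded it would be 1.90 V; the load pulls it down.)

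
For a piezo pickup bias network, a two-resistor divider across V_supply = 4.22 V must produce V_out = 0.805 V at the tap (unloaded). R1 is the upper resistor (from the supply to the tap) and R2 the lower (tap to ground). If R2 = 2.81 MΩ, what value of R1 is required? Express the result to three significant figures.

R1 ≈ 11.9 MΩ

Required fraction k = V_out/V_supply = 0.1908.
So R1 = R2 · (V_supply/V_out − 1) = 2.81 × (4.22/0.805 − 1) = 2.81 × 4.242 = 11.92 MΩ.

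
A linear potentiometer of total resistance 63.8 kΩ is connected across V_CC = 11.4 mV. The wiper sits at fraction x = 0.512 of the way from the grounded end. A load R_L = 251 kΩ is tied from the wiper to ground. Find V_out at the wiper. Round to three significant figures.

V_out ≈ 5.49 mV

Split the track: R_lower = x·R_p = 32.67 kΩ, R_upper = (1−x)·R_p = 31.13 kΩ.
(x·R_p) ‖ R_L = 28.90 kΩ.
V_out = 11.4 × 28.90/(31.13 + 28.90) = 5.488 mV.
(Unloaded: V_out = x·V_CC = 5.84 mV.)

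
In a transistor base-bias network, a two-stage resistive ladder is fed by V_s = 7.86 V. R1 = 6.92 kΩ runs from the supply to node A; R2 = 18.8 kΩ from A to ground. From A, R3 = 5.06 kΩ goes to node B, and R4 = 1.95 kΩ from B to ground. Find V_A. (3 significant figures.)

V_A ≈ 3.34 V

Looking into the second stage from A: R3 + R4 = 7.010 kΩ appears in parallel with R2.
Effective lower resistance at A: R2 ‖ 7.010 = 5.106 kΩ.
So V_A = 7.86 × 0.4246 = 3.337 V.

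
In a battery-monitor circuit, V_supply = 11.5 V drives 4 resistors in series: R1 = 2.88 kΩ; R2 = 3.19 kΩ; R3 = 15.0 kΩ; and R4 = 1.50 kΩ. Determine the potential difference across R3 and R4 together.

V ≈ 8.41 V

ΣR = 2.88 + 3.19 + 15.0 + 1.50 = 22.57 kΩ.
R_{R3..R4} = 15.0 + 1.50 = 16.50 kΩ.
By the voltage-divider rule, V = 11.5 × 16.50/22.57 = 8.407 V.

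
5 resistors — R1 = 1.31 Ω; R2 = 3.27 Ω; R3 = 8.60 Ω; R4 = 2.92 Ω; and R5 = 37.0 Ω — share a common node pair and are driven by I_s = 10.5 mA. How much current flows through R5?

I ≈ 0.183 mA

ΣG = 1/1.31 + 1/3.27 + 1/8.60 + 1/2.92 + 1/37.0 = 1.555.
By the current-divider rule, I = I_s · G_k/ΣG = 10.5 × 0.01738 = 0.1825 mA.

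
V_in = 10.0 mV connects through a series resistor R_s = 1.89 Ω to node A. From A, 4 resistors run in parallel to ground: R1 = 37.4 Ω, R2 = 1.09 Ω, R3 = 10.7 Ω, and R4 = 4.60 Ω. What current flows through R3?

Combine the parallel branches: R_p = (1/37.4 + 1/1.09 + 1/10.7 + 1/4.60)⁻¹ = 0.7968 Ω.
V_A = 10.0 × 0.7968/2.687 = 2.966 mV.
I(R3) = V_A / R3 = 2.966/10.7 = 0.2772 mA.
(Equivalently: I_total = 3.722 mA, then current-divider fraction G_k/ΣG = 0.07447.)

I ≈ 0.277 mA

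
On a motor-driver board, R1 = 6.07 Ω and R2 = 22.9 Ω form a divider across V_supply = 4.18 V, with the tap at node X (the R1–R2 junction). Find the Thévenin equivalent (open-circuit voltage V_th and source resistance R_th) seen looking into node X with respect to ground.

Open-circuit (no load on X): V_th = V_supply · R2/(R1 + R2) = 4.18 × 22.9/(6.070 + 22.9) = 3.304 V.
Looking into X with the source shorted: R_th = R1·R2/(R1+R2) = 6.070 × 22.9/28.97 = 4.798 Ω.

V_th ≈ 3.30 V, R_th ≈ 4.80 Ω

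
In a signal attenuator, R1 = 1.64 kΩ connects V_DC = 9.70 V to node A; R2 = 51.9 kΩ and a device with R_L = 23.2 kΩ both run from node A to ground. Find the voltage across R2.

V_out ≈ 8.80 V

First combine the lower leg with the load: R2 ‖ R_L = 16.03 kΩ.
Then V_out = V_DC · R2'/(R1 + R2') = 9.70 × 16.03/17.67 = 8.800 V.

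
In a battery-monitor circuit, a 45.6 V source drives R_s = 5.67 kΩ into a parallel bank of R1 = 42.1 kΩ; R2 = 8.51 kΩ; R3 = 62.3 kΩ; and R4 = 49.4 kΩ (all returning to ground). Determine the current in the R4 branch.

I ≈ 0.460 mA

Combine the parallel branches: R_p = (1/42.1 + 1/8.51 + 1/62.3 + 1/49.4)⁻¹ = 5.632 kΩ.
Node voltage V_A = V_DC · R_p/(R_s + R_p) = 45.6 × 0.4983 = 22.72 V.
Branch current I = V_A/R4 = 22.72/49.4 = 0.4600 mA.
(Equivalently: I_total = 4.035 mA, then current-divider fraction G_k/ΣG = 0.1140.)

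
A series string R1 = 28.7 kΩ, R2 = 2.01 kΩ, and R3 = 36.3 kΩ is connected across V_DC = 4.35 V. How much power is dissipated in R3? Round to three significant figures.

P ≈ 0.153 mW

The common current is I = 4.35/67.01 = 0.06492 mA.
P(R3) = I²·R3 = (0.06492)² × 36.3 = 0.1530 mW.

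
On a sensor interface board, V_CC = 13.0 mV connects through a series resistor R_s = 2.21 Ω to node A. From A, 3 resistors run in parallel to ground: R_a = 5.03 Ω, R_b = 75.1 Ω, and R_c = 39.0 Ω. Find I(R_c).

Equivalent of the parallel group: R_p = 4.206 Ω.
V_A = 13.0 × 4.206/6.416 = 8.522 mV.
Branch current I = V_A/R_c = 8.522/39.0 = 0.2185 mA.

I ≈ 0.219 mA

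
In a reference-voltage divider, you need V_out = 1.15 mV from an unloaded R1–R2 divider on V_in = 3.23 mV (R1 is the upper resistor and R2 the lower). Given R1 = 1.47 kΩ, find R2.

Required fraction k = V_out/V_in = 0.3560.
So R2 = R1 · V_out/(V_in − V_out) = 1.47 × 1.15/(3.23 − 1.15) = 1.47 × 0.5529 = 0.8127 kΩ.

R2 ≈ 0.813 kΩ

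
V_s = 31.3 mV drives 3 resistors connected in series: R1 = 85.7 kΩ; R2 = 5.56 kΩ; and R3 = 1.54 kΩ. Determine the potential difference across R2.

Series total: ΣR = 85.7 + 5.56 + 1.54 = 92.80 kΩ.
By the voltage-divider rule, V = 31.3 × 5.560/92.80 = 1.875 mV.

V ≈ 1.88 mV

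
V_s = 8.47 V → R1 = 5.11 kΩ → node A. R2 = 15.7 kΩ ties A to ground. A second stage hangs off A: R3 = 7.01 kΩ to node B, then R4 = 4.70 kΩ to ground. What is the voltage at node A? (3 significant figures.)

V_A ≈ 4.81 V

Node A sees R2 in parallel with the series input of stage 2, R3 + R4 = 11.71 kΩ.
Effective lower resistance at A: R2 ‖ 11.71 = 6.707 kΩ.
First divider: V_A = V_s · 6.707/(5.11 + 6.707) = 4.807 V.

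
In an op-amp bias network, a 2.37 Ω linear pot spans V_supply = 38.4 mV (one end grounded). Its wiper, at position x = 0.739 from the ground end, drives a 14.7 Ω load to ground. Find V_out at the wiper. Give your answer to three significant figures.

Lower segment x·R_p = 1.751 Ω; upper segment (1−x)·R_p = 0.6186 Ω.
(x·R_p) ‖ R_L = 1.565 Ω.
Loaded-divider output: V_out = 38.4 × 0.7167 = 27.52 mV.
(Unloaded: V_out = x·V_supply = 28.4 mV.)

V_out ≈ 27.5 mV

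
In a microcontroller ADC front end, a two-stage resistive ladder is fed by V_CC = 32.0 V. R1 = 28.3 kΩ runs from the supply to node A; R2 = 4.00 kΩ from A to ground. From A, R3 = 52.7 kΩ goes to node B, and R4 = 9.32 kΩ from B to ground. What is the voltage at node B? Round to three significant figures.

V_B ≈ 0.564 V

Looking into the second stage from A: R3 + R4 = 62.02 kΩ appears in parallel with R2.
R2 ‖ (R3+R4) = 3.758 kΩ.
So V_A = 32.0 × 0.1172 = 3.751 V.
Stage 2 is unloaded, so V_B = V_A · R4/(R3+R4) = 3.751 × 9.32/62.02 = 0.5637 V.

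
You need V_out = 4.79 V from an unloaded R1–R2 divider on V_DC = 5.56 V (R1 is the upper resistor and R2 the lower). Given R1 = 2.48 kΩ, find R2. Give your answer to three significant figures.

R2 ≈ 15.4 kΩ

Required fraction k = V_out/V_DC = 0.8615.
Rearranging, R2 = R1·k/(1−k) = 2.48 × 6.221 = 15.43 kΩ.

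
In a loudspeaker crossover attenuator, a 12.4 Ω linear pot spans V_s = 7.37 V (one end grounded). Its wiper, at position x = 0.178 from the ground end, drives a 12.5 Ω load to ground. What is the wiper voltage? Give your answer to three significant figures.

The pot divides into 10.19 Ω above the wiper and 2.207 Ω below.
R_L loads the lower segment: effective lower R = 1.876 Ω.
Then V_out = V_s · 1.876/(10.19 + 1.876) = 1.146 V.

V_out ≈ 1.15 V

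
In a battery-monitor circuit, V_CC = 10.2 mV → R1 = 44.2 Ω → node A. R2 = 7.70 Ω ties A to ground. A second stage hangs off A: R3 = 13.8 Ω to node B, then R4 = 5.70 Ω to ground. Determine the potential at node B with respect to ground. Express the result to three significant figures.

V_B ≈ 0.331 mV

The second stage (R3 + R4 = 19.50 Ω) loads node A in parallel with R2.
Effective lower resistance at A: R2 ‖ 19.50 = 5.520 Ω.
First divider: V_A = V_CC · 5.520/(44.2 + 5.520) = 1.132 mV.
Stage 2 is unloaded, so V_B = V_A · R4/(R3+R4) = 1.132 × 5.70/19.50 = 0.3310 mV.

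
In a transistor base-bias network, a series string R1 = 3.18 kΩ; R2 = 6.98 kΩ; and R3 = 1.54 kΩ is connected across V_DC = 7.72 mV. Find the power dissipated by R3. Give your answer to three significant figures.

The common current is I = 7.72/11.70 = 0.6598 µA.
P = I²R = 0.4354 × 1.54 = 0.6705 nW.

P ≈ 0.670 nW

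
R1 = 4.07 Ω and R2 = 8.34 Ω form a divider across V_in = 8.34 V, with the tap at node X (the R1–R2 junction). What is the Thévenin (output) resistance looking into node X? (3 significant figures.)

R_th ≈ 2.74 Ω

Looking into X with the source shorted: R_th = R1·R2/(R1+R2) = 4.070 × 8.34/12.41 = 2.735 Ω.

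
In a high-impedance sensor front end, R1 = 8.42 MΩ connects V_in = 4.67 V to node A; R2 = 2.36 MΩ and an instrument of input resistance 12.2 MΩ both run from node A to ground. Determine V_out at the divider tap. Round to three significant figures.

R2 ‖ R_L = (2.36 × 12.2)/(2.36 + 12.2) = 1.977 MΩ.
Now apply the divider: V_out = 4.67 × 0.1902 = 0.8882 V.

V_out ≈ 0.888 V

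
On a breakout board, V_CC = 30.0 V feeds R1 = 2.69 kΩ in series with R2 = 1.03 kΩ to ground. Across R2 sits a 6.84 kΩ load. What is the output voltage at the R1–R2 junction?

R2 ‖ R_L = (1.03 × 6.84)/(1.03 + 6.84) = 0.8952 kΩ.
Then V_out = V_CC · R2'/(R1 + R2') = 30.0 × 0.8952/3.585 = 7.491 V.

V_out ≈ 7.49 V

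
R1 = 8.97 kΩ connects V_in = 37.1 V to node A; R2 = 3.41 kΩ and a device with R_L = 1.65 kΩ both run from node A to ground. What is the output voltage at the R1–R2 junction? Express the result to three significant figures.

V_out ≈ 4.09 V

R2 ‖ R_L = (3.41 × 1.65)/(3.41 + 1.65) = 1.112 kΩ.
Voltage divider with the loaded lower leg: V_out = 37.1 × 1.112/(8.97 + 1.112) = 37.1 × 0.1103 = 4.092 V.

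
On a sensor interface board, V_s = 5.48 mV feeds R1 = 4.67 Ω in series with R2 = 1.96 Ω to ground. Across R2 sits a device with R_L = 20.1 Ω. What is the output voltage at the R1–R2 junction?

V_out ≈ 1.52 mV

R2 ‖ R_L = (1.96 × 20.1)/(1.96 + 20.1) = 1.786 Ω.
Then V_out = V_s · R2'/(R1 + R2') = 5.48 × 1.786/6.456 = 1.516 mV.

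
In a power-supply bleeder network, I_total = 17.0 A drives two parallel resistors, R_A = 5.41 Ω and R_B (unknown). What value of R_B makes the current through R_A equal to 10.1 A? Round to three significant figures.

Two-branch current divider: I_A = I_total · R_B/(R_A + R_B).
With f = 0.5941, R_B = R_A · f/(1−f) = 5.41 × 1.464 = 7.919 Ω.

R_B ≈ 7.92 Ω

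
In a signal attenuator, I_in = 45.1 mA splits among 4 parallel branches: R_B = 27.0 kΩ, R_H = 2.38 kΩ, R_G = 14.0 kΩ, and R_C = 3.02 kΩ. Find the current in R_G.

Total conductance ΣG = 1/27.0 + 1/2.38 + 1/14.0 + 1/3.02 = 0.8598 (units of 1/kΩ).
Current divider: I(R_G) = I_in · G_k/ΣG = 45.1 × (0.07143/0.8598) = 45.1 × 0.08308 = 3.747 mA.

I ≈ 3.75 mA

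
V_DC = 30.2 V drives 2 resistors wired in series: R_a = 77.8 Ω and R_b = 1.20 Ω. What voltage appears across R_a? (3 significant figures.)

V ≈ 29.7 V

Total series resistance ΣR = 77.8 + 1.20 = 79.00 Ω.
V = V_DC · R/ΣR = 30.2 × 0.9848 = 29.74 V.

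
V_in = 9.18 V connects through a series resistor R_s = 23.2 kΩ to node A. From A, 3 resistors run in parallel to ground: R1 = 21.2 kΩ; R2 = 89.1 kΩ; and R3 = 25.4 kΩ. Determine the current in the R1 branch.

I ≈ 0.132 mA

Parallel bank: R_p = 1/(1/21.2 + 1/89.1 + 1/25.4) = 10.23 kΩ.
Node voltage V_A = V_in · R_p/(R_s + R_p) = 9.18 × 0.3060 = 2.809 V.
I(R1) = V_A / R1 = 2.809/21.2 = 0.1325 mA.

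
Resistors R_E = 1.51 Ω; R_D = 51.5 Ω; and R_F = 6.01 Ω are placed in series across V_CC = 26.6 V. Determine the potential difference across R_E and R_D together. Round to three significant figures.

ΣR = 1.51 + 51.5 + 6.01 = 59.02 Ω.
R_{R_E..R_D} = 1.51 + 51.5 = 53.01 Ω.
Voltage divider: V = V_CC · (53.01 / 59.02) = 26.6 × 0.8982 = 23.89 V.

V ≈ 23.9 V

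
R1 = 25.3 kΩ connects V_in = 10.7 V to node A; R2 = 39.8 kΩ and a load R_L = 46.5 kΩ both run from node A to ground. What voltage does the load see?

First combine the lower leg with the load: R2 ‖ R_L = 21.44 kΩ.
Voltage divider with the loaded lower leg: V_out = 10.7 × 21.44/(25.3 + 21.44) = 10.7 × 0.4588 = 4.909 V.

V_out ≈ 4.91 V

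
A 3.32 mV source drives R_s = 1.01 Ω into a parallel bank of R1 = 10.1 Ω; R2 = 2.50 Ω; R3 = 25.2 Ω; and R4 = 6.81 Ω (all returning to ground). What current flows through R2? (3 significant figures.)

Combine the parallel branches: R_p = (1/10.1 + 1/2.50 + 1/25.2 + 1/6.81)⁻¹ = 1.459 Ω.
Node voltage V_A = V_in · R_p/(R_s + R_p) = 3.32 × 0.5909 = 1.962 mV.
Branch current I = V_A/R2 = 1.962/2.50 = 0.7847 mA.

I ≈ 0.785 mA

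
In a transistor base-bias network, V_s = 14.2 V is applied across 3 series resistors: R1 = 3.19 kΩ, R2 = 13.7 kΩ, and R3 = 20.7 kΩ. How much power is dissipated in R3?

Series current I = V_s/ΣR = 14.2/37.59 = 0.3778 mA.
V(R3) = I·R = 7.820 V; P = V·I = 7.820 × 0.3778 = 2.954 mW.

P ≈ 2.95 mW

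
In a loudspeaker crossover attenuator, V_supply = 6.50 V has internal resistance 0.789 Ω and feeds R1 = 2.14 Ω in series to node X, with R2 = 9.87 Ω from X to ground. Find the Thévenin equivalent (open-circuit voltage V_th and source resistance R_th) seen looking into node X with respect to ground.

R1' = 0.789 + 2.14 = 2.929 Ω (source resistance + R1).
With X open, the divider is unloaded: V_th = 6.50 × 9.87/12.80 = 5.013 V.
Looking into X with the source shorted: R_th = R1'·R2/(R1'+R2) = 2.929 × 9.87/12.80 = 2.259 Ω.

V_th ≈ 5.01 V, R_th ≈ 2.26 Ω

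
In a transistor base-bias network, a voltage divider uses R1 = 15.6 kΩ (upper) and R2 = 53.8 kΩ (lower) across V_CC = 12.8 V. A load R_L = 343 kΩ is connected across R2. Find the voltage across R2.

R2 ‖ R_L = (53.8 × 343)/(53.8 + 343) = 46.51 kΩ.
Voltage divider with the loaded lower leg: V_out = 12.8 × 46.51/(15.6 + 46.51) = 12.8 × 0.7488 = 9.585 V.

V_out ≈ 9.58 V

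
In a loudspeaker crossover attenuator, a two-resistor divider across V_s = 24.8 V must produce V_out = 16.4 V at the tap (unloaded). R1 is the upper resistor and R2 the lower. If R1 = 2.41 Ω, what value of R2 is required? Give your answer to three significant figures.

R2 ≈ 4.71 Ω

The divider ratio is R2/(R1+R2) = 16.4/24.8 = 0.6613.
R2 = R1 · 0.6613/(1 − 0.6613) = 4.705 Ω.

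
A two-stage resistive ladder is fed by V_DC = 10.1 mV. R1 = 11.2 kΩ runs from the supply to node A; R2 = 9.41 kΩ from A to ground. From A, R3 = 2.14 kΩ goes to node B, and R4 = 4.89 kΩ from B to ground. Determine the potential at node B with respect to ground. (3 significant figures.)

V_B ≈ 1.86 mV

Looking into the second stage from A: R3 + R4 = 7.030 kΩ appears in parallel with R2.
Effective lower resistance at A: R2 ‖ 7.030 = 4.024 kΩ.
First divider: V_A = V_DC · 4.024/(11.2 + 4.024) = 2.670 mV.
Then the unloaded second divider: V_B = V_A × R4/(R3+R4) = 2.670 × 0.6956 = 1.857 mV.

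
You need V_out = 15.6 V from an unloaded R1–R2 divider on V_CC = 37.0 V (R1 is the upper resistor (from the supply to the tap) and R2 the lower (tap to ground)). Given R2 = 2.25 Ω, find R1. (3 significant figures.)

R1 ≈ 3.09 Ω

The divider ratio is R2/(R1+R2) = 15.6/37.0 = 0.4216.
So R1 = R2 · (V_CC/V_out − 1) = 2.25 × (37.0/15.6 − 1) = 2.25 × 1.372 = 3.087 Ω.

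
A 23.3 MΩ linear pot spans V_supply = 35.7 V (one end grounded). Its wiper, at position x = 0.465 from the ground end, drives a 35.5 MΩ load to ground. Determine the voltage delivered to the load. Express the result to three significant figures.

V_out ≈ 14.3 V

The pot divides into 12.47 MΩ above the wiper and 10.83 MΩ below.
R_L loads the lower segment: effective lower R = 8.301 MΩ.
Then V_out = V_supply · 8.301/(12.47 + 8.301) = 14.27 V.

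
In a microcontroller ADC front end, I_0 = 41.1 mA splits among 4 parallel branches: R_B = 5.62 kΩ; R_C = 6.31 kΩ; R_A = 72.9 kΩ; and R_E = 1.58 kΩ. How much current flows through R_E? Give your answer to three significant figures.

I ≈ 26.5 mA

Total conductance ΣG = 1/5.62 + 1/6.31 + 1/72.9 + 1/1.58 = 0.9830 (units of 1/kΩ).
By the current-divider rule, I = I_0 · G_k/ΣG = 41.1 × 0.6438 = 26.46 mA.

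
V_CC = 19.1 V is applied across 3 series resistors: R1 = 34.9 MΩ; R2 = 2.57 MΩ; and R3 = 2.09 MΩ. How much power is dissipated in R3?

P ≈ 0.487 µW

ΣR = 39.56 MΩ → I = 19.1/39.56 = 0.4828 µA.
V(R3) = I·R = 1.009 V; P = V·I = 1.009 × 0.4828 = 0.4872 µW.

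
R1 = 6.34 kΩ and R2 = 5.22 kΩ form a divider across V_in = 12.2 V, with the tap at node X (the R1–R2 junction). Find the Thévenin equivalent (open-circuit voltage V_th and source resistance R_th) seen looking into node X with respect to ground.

V_th ≈ 5.51 V, R_th ≈ 2.86 kΩ

V_th is the unloaded tap voltage: V_in · R2/(R1+R2) = 12.2 × 0.4516 = 5.509 V.
Looking into X with the source shorted: R_th = R1·R2/(R1+R2) = 6.340 × 5.22/11.56 = 2.863 kΩ.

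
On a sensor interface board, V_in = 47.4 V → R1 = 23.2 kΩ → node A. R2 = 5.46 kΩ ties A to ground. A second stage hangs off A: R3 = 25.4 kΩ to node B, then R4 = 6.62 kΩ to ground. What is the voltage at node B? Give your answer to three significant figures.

The second stage (R3 + R4 = 32.02 kΩ) loads node A in parallel with R2.
R2 ‖ (R3+R4) = 4.665 kΩ.
V_A = 47.4 × 4.665/(23.2 + 4.665) = 7.935 V.
Stage 2 is unloaded, so V_B = V_A · R4/(R3+R4) = 7.935 × 6.62/32.02 = 1.641 V.

V_B ≈ 1.64 V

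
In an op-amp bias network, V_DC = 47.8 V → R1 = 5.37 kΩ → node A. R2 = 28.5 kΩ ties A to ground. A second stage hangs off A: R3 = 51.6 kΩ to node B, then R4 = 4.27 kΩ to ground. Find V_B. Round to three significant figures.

The second stage (R3 + R4 = 55.87 kΩ) loads node A in parallel with R2.
Effective lower resistance at A: R2 ‖ 55.87 = 18.87 kΩ.
V_A = 47.8 × 18.87/(5.37 + 18.87) = 37.21 V.
Then the unloaded second divider: V_B = V_A × R4/(R3+R4) = 37.21 × 0.07643 = 2.844 V.

V_B ≈ 2.84 V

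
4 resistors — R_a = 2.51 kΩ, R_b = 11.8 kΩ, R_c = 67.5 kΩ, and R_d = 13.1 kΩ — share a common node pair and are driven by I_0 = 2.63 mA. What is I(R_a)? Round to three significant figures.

I ≈ 1.82 mA

ΣG = 1/2.51 + 1/11.8 + 1/67.5 + 1/13.1 = 0.5743.
R_a takes the fraction G_k/ΣG = 0.3984/0.5743 = 0.6937, so I = 2.63 × 0.6937 = 1.824 mA.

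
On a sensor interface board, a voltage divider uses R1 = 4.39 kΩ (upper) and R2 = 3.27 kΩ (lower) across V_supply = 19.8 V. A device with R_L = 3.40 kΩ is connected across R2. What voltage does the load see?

First combine the lower leg with the load: R2 ‖ R_L = 1.667 kΩ.
Now apply the divider: V_out = 19.8 × 0.2752 = 5.449 V.
(Unloaded it would be 8.45 V; the load pulls it down.)

V_out ≈ 5.45 V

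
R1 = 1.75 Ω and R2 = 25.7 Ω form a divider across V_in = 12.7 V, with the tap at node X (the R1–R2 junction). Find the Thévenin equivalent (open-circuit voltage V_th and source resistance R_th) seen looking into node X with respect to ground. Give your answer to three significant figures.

V_th ≈ 11.9 V, R_th ≈ 1.64 Ω

V_th is the unloaded tap voltage: V_in · R2/(R1+R2) = 12.7 × 0.9362 = 11.89 V.
With V_in suppressed (replaced by a short), R_th = R1 ‖ R2 = (1.750 × 25.7)/(1.750 + 25.7) = 1.638 Ω.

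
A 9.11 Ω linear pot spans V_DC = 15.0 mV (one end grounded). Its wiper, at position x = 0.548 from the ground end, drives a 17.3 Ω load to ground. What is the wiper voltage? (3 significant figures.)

V_out ≈ 7.27 mV

The pot divides into 4.118 Ω above the wiper and 4.992 Ω below.
(x·R_p) ‖ R_L = 3.874 Ω.
V_out = 15.0 × 3.874/(4.118 + 3.874) = 7.272 mV.
(Unloaded: V_out = x·V_DC = 8.22 mV.)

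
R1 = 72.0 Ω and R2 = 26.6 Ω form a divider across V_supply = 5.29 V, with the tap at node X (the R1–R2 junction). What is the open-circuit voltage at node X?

V_th ≈ 1.43 V

Open-circuit (no load on X): V_th = V_supply · R2/(R1 + R2) = 5.29 × 26.6/(72.00 + 26.6) = 1.427 V.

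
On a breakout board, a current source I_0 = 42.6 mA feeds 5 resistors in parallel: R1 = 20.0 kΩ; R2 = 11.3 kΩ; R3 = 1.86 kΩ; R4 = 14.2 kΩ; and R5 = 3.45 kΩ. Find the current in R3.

Conductances: ΣG = 1/20.0 + 1/11.3 + 1/1.86 + 1/14.2 + 1/3.45 = 1.036 (1/kΩ).
R3 takes the fraction G_k/ΣG = 0.5376/1.036 = 0.5187, so I = 42.6 × 0.5187 = 22.10 mA.

I ≈ 22.1 mA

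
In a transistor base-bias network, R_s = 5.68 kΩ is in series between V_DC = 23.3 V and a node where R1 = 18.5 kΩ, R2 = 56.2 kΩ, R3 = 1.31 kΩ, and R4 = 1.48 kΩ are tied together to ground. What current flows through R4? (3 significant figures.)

Equivalent of the parallel group: R_p = 0.6619 kΩ.
V_A by voltage divider: V_A = 23.3 × 0.6619/(5.68 + 0.6619) = 2.432 V.
Branch current I = V_A/R4 = 2.432/1.48 = 1.643 mA.
(Equivalently: I_total = 3.674 mA, then current-divider fraction G_k/ΣG = 0.4472.)

I ≈ 1.64 mA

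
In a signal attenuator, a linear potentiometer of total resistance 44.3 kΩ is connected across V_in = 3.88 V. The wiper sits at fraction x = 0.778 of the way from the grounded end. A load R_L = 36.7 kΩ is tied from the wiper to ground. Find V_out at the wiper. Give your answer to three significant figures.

Split the track: R_lower = x·R_p = 34.47 kΩ, R_upper = (1−x)·R_p = 9.835 kΩ.
Lower segment in parallel with the load: 34.47 ‖ 36.7 = 17.77 kΩ.
Then V_out = V_in · 17.77/(9.835 + 17.77) = 2.498 V.
(Unloaded: V_out = x·V_in = 3.02 V.)

V_out ≈ 2.50 V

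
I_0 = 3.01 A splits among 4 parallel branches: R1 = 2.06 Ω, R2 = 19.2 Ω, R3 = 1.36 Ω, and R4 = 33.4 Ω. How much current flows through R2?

Conductances: ΣG = 1/2.06 + 1/19.2 + 1/1.36 + 1/33.4 = 1.303 (1/Ω).
R2 takes the fraction G_k/ΣG = 0.05208/1.303 = 0.03998, so I = 3.01 × 0.03998 = 0.1203 A.

I ≈ 0.120 A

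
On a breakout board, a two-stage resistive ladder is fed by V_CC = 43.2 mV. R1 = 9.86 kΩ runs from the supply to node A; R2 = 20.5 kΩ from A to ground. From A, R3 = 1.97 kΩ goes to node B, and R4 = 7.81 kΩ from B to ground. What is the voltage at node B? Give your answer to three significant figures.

The second stage (R3 + R4 = 9.780 kΩ) loads node A in parallel with R2.
Effective lower resistance at A: R2 ‖ 9.780 = 6.621 kΩ.
First divider: V_A = V_CC · 6.621/(9.86 + 6.621) = 17.36 mV.
V_B = V_A × 0.7986 = 13.86 mV.

V_B ≈ 13.9 mV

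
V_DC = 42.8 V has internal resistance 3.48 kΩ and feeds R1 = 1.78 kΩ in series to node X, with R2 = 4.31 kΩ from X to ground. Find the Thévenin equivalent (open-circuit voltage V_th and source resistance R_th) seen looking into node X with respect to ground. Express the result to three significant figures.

V_th ≈ 19.3 V, R_th ≈ 2.37 kΩ

R1' = 3.48 + 1.78 = 5.260 kΩ (source resistance + R1).
With X open, the divider is unloaded: V_th = 42.8 × 4.31/9.570 = 19.28 V.
With V_DC suppressed (replaced by a short), R_th = R1' ‖ R2 = (5.260 × 4.31)/(5.260 + 4.31) = 2.369 kΩ.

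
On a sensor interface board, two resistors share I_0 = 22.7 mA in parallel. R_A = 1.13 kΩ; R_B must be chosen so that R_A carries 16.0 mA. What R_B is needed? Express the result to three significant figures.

The fraction through R_A equals R_B/(R_A+R_B).
With f = 0.7048, R_B = R_A · f/(1−f) = 1.13 × 2.388 = 2.699 kΩ.

R_B ≈ 2.70 kΩ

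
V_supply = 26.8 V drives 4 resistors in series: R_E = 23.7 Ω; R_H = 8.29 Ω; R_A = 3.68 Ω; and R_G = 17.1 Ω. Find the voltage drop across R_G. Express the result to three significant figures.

V ≈ 8.68 V

Series total: ΣR = 23.7 + 8.29 + 3.68 + 17.1 = 52.77 Ω.
V = V_supply · R/ΣR = 26.8 × 0.3240 = 8.684 V.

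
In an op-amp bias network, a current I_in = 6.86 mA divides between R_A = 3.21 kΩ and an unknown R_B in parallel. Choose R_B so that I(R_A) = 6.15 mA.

R_B ≈ 27.8 kΩ

Two-branch current divider: I_A = I_in · R_B/(R_A + R_B).
6.15/6.86 = R_B/(R_A + R_B) → R_B = R_A · (0.8965)/(1 − 0.8965) = 3.21 × 8.662 = 27.80 kΩ.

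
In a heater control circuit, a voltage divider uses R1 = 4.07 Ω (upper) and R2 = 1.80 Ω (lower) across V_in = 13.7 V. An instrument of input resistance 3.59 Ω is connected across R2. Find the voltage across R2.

The load sits in parallel with R2, giving an effective lower resistance R2' = R2·R_L/(R2+R_L) = 1.199 Ω.
Then V_out = V_in · R2'/(R1 + R2') = 13.7 × 1.199/5.269 = 3.117 V.

V_out ≈ 3.12 V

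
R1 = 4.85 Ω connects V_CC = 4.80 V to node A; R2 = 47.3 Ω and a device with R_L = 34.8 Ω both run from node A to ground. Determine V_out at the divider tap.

First combine the lower leg with the load: R2 ‖ R_L = 20.05 Ω.
Voltage divider with the loaded lower leg: V_out = 4.80 × 20.05/(4.85 + 20.05) = 4.80 × 0.8052 = 3.865 V.
(Unloaded it would be 4.35 V; the load pulls it down.)

V_out ≈ 3.87 V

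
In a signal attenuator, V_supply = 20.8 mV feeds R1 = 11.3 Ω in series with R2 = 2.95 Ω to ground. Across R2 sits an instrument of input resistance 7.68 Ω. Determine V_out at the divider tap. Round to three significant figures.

First combine the lower leg with the load: R2 ‖ R_L = 2.131 Ω.
Now apply the divider: V_out = 20.8 × 0.1587 = 3.301 mV.

V_out ≈ 3.30 mV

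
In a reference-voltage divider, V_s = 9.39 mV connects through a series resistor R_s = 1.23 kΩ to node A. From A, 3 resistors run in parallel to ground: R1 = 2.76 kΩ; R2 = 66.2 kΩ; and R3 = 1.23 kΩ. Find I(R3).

Parallel bank: R_p = 1/(1/2.76 + 1/66.2 + 1/1.23) = 0.8400 kΩ.
V_A = 9.39 × 0.8400/2.070 = 3.811 mV.
I(R3) = V_A / R3 = 3.811/1.23 = 3.098 µA.
(Check via current divider: I_total = 4.536 µA; share G_k/ΣG = 0.6830 → same result.)

I ≈ 3.10 µA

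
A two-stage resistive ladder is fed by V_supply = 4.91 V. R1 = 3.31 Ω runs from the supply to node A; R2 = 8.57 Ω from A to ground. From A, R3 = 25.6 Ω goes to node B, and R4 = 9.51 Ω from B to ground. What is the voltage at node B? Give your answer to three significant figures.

Node A sees R2 in parallel with the series input of stage 2, R3 + R4 = 35.11 Ω.
Effective lower resistance at A: R2 ‖ 35.11 = 6.889 Ω.
V_A = 4.91 × 6.889/(3.31 + 6.889) = 3.316 V.
V_B = V_A × 0.2709 = 0.8983 V.

V_B ≈ 0.898 V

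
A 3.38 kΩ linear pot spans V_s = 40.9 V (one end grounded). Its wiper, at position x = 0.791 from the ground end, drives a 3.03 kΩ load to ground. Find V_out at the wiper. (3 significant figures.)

V_out ≈ 27.3 V

Lower segment x·R_p = 2.674 kΩ; upper segment (1−x)·R_p = 0.7064 kΩ.
Lower segment in parallel with the load: 2.674 ‖ 3.03 = 1.420 kΩ.
V_out = 40.9 × 1.420/(0.7064 + 1.420) = 27.31 V.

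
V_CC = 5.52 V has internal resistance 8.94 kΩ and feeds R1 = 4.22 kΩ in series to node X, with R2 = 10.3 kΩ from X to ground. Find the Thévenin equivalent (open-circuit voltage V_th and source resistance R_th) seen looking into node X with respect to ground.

R1' = 8.94 + 4.22 = 13.16 kΩ (source resistance + R1).
Open-circuit (no load on X): V_th = V_CC · R2/(R1' + R2) = 5.52 × 10.3/(13.16 + 10.3) = 2.424 V.
With V_CC suppressed (replaced by a short), R_th = R1' ‖ R2 = (13.16 × 10.3)/(13.16 + 10.3) = 5.778 kΩ.

V_th ≈ 2.42 V, R_th ≈ 5.78 kΩ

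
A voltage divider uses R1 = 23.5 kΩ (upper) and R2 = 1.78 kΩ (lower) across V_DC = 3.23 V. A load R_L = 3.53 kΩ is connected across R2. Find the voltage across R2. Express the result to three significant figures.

V_out ≈ 0.155 V

First combine the lower leg with the load: R2 ‖ R_L = 1.183 kΩ.
Then V_out = V_DC · R2'/(R1 + R2') = 3.23 × 1.183/24.68 = 0.1548 V.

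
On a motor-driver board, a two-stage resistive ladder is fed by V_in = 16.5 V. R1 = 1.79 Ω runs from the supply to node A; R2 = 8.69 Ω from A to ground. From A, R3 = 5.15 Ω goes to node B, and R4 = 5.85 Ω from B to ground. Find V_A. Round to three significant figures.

V_A ≈ 12.1 V

Looking into the second stage from A: R3 + R4 = 11.00 Ω appears in parallel with R2.
R2 ‖ (R3+R4) = 4.855 Ω.
So V_A = 16.5 × 0.7306 = 12.06 V.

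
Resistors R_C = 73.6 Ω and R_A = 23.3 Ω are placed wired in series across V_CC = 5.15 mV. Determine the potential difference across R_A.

V ≈ 1.24 mV

Series total: ΣR = 73.6 + 23.3 = 96.90 Ω.
Voltage divider: V = V_CC · (23.30 / 96.90) = 5.15 × 0.2405 = 1.238 mV.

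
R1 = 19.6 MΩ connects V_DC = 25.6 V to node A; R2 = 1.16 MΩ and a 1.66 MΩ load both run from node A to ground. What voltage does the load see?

The load sits in parallel with R2, giving an effective lower resistance R2' = R2·R_L/(R2+R_L) = 0.6828 MΩ.
Then V_out = V_DC · R2'/(R1 + R2') = 25.6 × 0.6828/20.28 = 0.8618 V.

V_out ≈ 0.862 V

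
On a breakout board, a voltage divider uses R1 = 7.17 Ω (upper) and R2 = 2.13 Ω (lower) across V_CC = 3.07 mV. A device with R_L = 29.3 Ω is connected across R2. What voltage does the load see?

R2 ‖ R_L = (2.13 × 29.3)/(2.13 + 29.3) = 1.986 Ω.
Then V_out = V_CC · R2'/(R1 + R2') = 3.07 × 1.986/9.156 = 0.6658 mV.

V_out ≈ 0.666 mV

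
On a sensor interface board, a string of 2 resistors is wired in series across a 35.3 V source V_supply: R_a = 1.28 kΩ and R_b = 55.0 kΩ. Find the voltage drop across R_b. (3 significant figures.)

ΣR = 1.28 + 55.0 = 56.28 kΩ.
By the voltage-divider rule, V = 35.3 × 55.00/56.28 = 34.50 V.

V ≈ 34.5 V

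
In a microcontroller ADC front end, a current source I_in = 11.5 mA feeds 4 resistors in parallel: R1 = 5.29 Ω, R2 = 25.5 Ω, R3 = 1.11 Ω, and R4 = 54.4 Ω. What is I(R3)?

I ≈ 9.03 mA

ΣG = 1/5.29 + 1/25.5 + 1/1.11 + 1/54.4 = 1.148.
R3 takes the fraction G_k/ΣG = 0.9009/1.148 = 0.7851, so I = 11.5 × 0.7851 = 9.028 mA.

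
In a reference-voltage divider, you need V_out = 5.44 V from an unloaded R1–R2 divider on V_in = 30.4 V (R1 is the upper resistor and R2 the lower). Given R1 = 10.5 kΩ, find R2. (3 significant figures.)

V_out/V_in = R2/(R1+R2) = 0.1789.
Rearranging, R2 = R1·k/(1−k) = 10.5 × 0.2179 = 2.288 kΩ.

R2 ≈ 2.29 kΩ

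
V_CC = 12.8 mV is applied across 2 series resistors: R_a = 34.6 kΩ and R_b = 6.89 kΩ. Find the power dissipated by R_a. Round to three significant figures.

P ≈ 3.29 nW

The common current is I = 12.8/41.49 = 0.3085 µA.
P(R_a) = I²·R_a = (0.3085)² × 34.6 = 3.293 nW.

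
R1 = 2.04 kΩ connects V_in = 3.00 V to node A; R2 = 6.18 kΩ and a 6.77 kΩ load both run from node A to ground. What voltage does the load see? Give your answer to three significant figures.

V_out ≈ 1.84 V

First combine the lower leg with the load: R2 ‖ R_L = 3.231 kΩ.
Then V_out = V_in · R2'/(R1 + R2') = 3.00 × 3.231/5.271 = 1.839 V.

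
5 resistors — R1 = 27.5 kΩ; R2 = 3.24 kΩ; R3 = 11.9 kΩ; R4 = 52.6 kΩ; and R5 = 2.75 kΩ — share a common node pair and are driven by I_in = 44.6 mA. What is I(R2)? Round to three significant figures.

Total conductance ΣG = 1/27.5 + 1/3.24 + 1/11.9 + 1/52.6 + 1/2.75 = 0.8117 (units of 1/kΩ).
R2 takes the fraction G_k/ΣG = 0.3086/0.8117 = 0.3802, so I = 44.6 × 0.3802 = 16.96 mA.

I ≈ 17.0 mA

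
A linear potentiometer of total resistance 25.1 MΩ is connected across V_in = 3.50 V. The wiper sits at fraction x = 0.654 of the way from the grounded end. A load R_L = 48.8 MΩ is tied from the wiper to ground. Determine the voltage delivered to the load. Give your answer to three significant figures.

V_out ≈ 2.05 V

The pot divides into 8.685 MΩ above the wiper and 16.42 MΩ below.
R_L loads the lower segment: effective lower R = 12.28 MΩ.
Then V_out = V_in · 12.28/(8.685 + 12.28) = 2.050 V.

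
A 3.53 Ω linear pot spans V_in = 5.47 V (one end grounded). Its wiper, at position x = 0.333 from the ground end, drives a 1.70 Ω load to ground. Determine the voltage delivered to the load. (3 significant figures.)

The pot divides into 2.355 Ω above the wiper and 1.175 Ω below.
R_L loads the lower segment: effective lower R = 0.6950 Ω.
Then V_out = V_in · 0.6950/(2.355 + 0.6950) = 1.247 V.

V_out ≈ 1.25 V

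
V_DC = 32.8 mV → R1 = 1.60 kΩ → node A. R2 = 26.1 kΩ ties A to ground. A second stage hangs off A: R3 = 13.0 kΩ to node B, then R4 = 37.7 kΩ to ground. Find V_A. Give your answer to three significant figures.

The second stage (R3 + R4 = 50.70 kΩ) loads node A in parallel with R2.
Effective lower resistance at A: R2 ‖ 50.70 = 17.23 kΩ.
So V_A = 32.8 × 0.9150 = 30.01 mV.

V_A ≈ 30.0 mV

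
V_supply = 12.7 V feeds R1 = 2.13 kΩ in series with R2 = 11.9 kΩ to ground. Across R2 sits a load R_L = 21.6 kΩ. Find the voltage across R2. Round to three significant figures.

R2 ‖ R_L = (11.9 × 21.6)/(11.9 + 21.6) = 7.673 kΩ.
Voltage divider with the loaded lower leg: V_out = 12.7 × 7.673/(2.13 + 7.673) = 12.7 × 0.7827 = 9.940 V.
(Unloaded it would be 10.8 V; the load pulls it down.)

V_out ≈ 9.94 V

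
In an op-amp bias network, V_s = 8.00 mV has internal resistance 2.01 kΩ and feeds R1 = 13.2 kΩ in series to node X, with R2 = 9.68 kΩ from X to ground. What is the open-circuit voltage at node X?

V_th ≈ 3.11 mV

R1' = 2.01 + 13.2 = 15.21 kΩ (source resistance + R1).
Open-circuit (no load on X): V_th = V_s · R2/(R1' + R2) = 8.00 × 9.68/(15.21 + 9.68) = 3.111 mV.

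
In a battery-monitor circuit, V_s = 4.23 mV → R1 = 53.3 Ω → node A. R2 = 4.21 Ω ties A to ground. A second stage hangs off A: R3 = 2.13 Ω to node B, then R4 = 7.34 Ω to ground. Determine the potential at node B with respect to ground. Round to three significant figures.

The second stage (R3 + R4 = 9.470 Ω) loads node A in parallel with R2.
R2 ‖ (R3+R4) = 2.914 Ω.
First divider: V_A = V_s · 2.914/(53.3 + 2.914) = 0.2193 mV.
Then the unloaded second divider: V_B = V_A × R4/(R3+R4) = 0.2193 × 0.7751 = 0.1700 mV.

V_B ≈ 0.170 mV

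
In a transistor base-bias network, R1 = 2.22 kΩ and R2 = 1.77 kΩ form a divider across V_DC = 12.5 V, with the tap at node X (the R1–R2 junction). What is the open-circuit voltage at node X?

Open-circuit (no load on X): V_th = V_DC · R2/(R1 + R2) = 12.5 × 1.77/(2.220 + 1.77) = 5.545 V.

V_th ≈ 5.55 V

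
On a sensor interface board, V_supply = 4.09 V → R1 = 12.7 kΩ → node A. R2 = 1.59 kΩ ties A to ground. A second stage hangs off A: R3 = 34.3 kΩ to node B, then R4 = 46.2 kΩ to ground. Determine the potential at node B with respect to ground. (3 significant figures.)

V_B ≈ 0.257 V

Looking into the second stage from A: R3 + R4 = 80.50 kΩ appears in parallel with R2.
R2 ‖ (R3+R4) = 1.559 kΩ.
First divider: V_A = V_supply · 1.559/(12.7 + 1.559) = 0.4472 V.
Then the unloaded second divider: V_B = V_A × R4/(R3+R4) = 0.4472 × 0.5739 = 0.2567 V.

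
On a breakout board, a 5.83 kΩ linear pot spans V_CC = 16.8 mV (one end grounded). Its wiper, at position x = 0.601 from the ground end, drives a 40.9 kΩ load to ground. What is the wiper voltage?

Split the track: R_lower = x·R_p = 3.504 kΩ, R_upper = (1−x)·R_p = 2.326 kΩ.
R_L loads the lower segment: effective lower R = 3.227 kΩ.
Loaded-divider output: V_out = 16.8 × 0.5811 = 9.763 mV.
(Unloaded: V_out = x·V_CC = 10.1 mV.)

V_out ≈ 9.76 mV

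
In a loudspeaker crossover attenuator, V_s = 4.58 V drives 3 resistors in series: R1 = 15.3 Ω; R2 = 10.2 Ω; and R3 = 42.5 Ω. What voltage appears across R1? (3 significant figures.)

ΣR = 15.3 + 10.2 + 42.5 = 68.00 Ω.
Voltage divider: V = V_s · (15.30 / 68.00) = 4.58 × 0.2250 = 1.030 V.

V ≈ 1.03 V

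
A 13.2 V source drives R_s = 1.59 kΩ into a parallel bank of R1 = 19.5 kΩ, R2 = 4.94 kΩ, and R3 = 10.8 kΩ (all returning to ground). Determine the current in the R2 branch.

Parallel bank: R_p = 1/(1/19.5 + 1/4.94 + 1/10.8) = 2.888 kΩ.
Node voltage V_A = V_in · R_p/(R_s + R_p) = 13.2 × 0.6449 = 8.513 V.
I(R2) = V_A / R2 = 8.513/4.94 = 1.723 mA.

I ≈ 1.72 mA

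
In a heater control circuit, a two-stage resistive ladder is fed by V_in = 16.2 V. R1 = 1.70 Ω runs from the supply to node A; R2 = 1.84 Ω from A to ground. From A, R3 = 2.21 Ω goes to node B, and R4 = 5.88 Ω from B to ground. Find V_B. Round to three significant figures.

V_B ≈ 5.52 V

Node A sees R2 in parallel with the series input of stage 2, R3 + R4 = 8.090 Ω.
R2 ‖ (R3+R4) = 1.499 Ω.
V_A = 16.2 × 1.499/(1.70 + 1.499) = 7.591 V.
Stage 2 is unloaded, so V_B = V_A · R4/(R3+R4) = 7.591 × 5.88/8.090 = 5.517 V.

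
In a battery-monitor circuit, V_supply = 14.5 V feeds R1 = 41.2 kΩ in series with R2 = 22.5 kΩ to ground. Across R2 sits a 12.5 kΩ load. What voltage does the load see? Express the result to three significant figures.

V_out ≈ 2.37 V

The load sits in parallel with R2, giving an effective lower resistance R2' = R2·R_L/(R2+R_L) = 8.036 kΩ.
Now apply the divider: V_out = 14.5 × 0.1632 = 2.367 V.
(Unloaded it would be 5.12 V; the load pulls it down.)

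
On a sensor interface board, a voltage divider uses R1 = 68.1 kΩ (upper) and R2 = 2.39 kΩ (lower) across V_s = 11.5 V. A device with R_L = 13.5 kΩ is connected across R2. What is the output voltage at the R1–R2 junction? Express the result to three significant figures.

The load sits in parallel with R2, giving an effective lower resistance R2' = R2·R_L/(R2+R_L) = 2.031 kΩ.
Voltage divider with the loaded lower leg: V_out = 11.5 × 2.031/(68.1 + 2.031) = 11.5 × 0.02895 = 0.3330 V.
(Unloaded it would be 0.390 V; the load pulls it down.)

V_out ≈ 0.333 V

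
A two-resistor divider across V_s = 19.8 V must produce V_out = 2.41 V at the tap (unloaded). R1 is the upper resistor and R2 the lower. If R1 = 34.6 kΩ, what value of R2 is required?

Required fraction k = V_out/V_s = 0.1217.
R2 = R1 · 0.1217/(1 − 0.1217) = 4.795 kΩ.

R2 ≈ 4.80 kΩ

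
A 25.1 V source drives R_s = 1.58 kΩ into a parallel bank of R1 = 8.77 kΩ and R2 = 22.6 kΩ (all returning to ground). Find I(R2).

I ≈ 0.888 mA

Combine the parallel branches: R_p = (1/8.77 + 1/22.6)⁻¹ = 6.318 kΩ.
V_A by voltage divider: V_A = 25.1 × 6.318/(1.58 + 6.318) = 20.08 V.
Branch current I = V_A/R2 = 20.08/22.6 = 0.8884 mA.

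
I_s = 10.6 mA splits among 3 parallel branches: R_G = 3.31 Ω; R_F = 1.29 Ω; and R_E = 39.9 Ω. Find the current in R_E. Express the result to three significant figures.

Total conductance ΣG = 1/3.31 + 1/1.29 + 1/39.9 = 1.102 (units of 1/Ω).
Current divider: I(R_E) = I_s · G_k/ΣG = 10.6 × (0.02506/1.102) = 10.6 × 0.02274 = 0.2410 mA.

I ≈ 0.241 mA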